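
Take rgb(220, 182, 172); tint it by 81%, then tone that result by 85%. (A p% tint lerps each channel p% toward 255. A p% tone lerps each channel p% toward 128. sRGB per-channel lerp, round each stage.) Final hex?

#929191

Per channel, c → c + 0.81(255 − c):
  R: 220 + 28.35 = 248.35 → 248
  G: 182 + 0.81×(255−182) = 182 + 59.13 = 241.13 → 241
  B: 172 + 67.23 = 239.23 → 239
After the tint: rgb(248, 241, 239) = #F8F1EF.
Lerp each channel 85% toward 128:
  R: 248 + 0.85×(128−248) = 248 − 102 = 146 → 146
  G: 241 − 96.05 = 144.95 → 145
  B: 239 + 0.85×(128−239) = 239 − 94.35 = 144.65 → 145
rgb(146, 145, 145) = #929191.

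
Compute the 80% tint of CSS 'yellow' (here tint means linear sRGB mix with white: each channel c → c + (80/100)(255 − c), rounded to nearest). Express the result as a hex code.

CSS yellow is rgb(255, 255, 0).
An 80% tint moves each channel 80% toward 255:
  R: 255 + 0 = 255 → 255
  G: 255 + 0.8×(255−255) = 255 + 0 = 255 → 255
  B: 0 + 0.8×(255−0) = 0 + 204 = 204 → 204
rgb(255, 255, 204) = #FFFFCC.

#FFFFCC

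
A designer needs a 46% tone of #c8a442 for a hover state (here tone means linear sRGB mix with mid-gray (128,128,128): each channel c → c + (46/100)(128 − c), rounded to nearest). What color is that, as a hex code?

#a7935f

#c8a442 is rgb(200, 164, 66).
A 46% tone moves each channel 46% toward 128:
  R: 200 + 0.46×(128−200) = 200 − 33.12 = 166.88 → 167
  G: 164 + 0.46×(128−164) = 164 − 16.56 = 147.44 → 147
  B: 66 + 0.46×(128−66) = 66 + 28.52 = 94.52 → 95
rgb(167, 147, 95) = #a7935f.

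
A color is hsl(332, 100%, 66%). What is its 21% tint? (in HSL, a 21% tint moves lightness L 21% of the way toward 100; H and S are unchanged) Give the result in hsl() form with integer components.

L moves 21% from 66 toward 100: 66 + 7.14 = 73.14 → 73.
H and S are unchanged.

hsl(332, 100%, 73%)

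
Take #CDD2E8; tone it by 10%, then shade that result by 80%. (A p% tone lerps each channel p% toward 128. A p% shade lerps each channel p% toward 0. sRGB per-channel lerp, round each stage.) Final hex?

#27282C

#CDD2E8 is rgb(205, 210, 232).
Per channel, c → c + 0.1(128 − c):
  R: 205 + 0.1×(128−205) = 205 − 7.7 = 197.3 → 197
  G: 210 + 0.1×(128−210) = 210 − 8.2 = 201.8 → 202
  B: 232 + 0.1×(128−232) = 232 − 10.4 = 221.6 → 222
After the tone: rgb(197, 202, 222) = #C5CADE.
Per channel, c → c + 0.8(0 − c):
  R: 197 + 0.8×(0−197) = 197 − 157.6 = 39.4 → 39
  G: 202 − 161.6 = 40.4 → 40
  B: 222 − 177.6 = 44.4 → 44
rgb(39, 40, 44) = #27282C.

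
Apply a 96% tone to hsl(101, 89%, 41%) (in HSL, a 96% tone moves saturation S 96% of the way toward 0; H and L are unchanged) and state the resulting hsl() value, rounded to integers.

S moves 96% from 89 toward 0: 89 − 85.44 = 3.56 → 4.
H and L are unchanged.

hsl(101, 4%, 41%)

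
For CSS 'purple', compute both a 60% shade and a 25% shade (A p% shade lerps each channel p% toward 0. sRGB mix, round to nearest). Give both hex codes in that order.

#330033, #600060

CSS purple is rgb(128, 0, 128).
60% shade:
  R: 128 − 76.8 = 51.2 → 51
  G: 0 + 0.6×(0−0) = 0 + 0 = 0 → 0
  B: 128 + 0.6×(0−128) = 128 − 76.8 = 51.2 → 51
  → #330033
25% shade:
  R: 128 + 0.25×(0−128) = 128 − 32 = 96 → 96
  G: 0 + 0 = 0 → 0
  B: 128 − 32 = 96 → 96
  → #600060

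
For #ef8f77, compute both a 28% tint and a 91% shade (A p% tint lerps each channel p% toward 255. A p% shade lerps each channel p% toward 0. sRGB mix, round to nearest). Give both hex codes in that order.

#ef8f77 is rgb(239, 143, 119).
28% tint:
  R: 239 + 0.28×(255−239) = 239 + 4.48 = 243.48 → 243
  G: 143 + 0.28×(255−143) = 143 + 31.36 = 174.36 → 174
  B: 119 + 0.28×(255−119) = 119 + 38.08 = 157.08 → 157
  → #f3ae9d
91% shade:
  R: 239 − 217.49 = 21.51 → 22
  G: 143 − 130.13 = 12.87 → 13
  B: 119 − 108.29 = 10.71 → 11
  → #160d0b

#f3ae9d, #160d0b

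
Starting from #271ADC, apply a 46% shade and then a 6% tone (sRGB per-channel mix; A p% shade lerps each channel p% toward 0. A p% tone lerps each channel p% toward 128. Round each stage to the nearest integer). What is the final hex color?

#1B1578

#271ADC is rgb(39, 26, 220).
A 46% shade moves each channel 46% toward 0:
  R: 39 + 0.46×(0−39) = 39 − 17.94 = 21.06 → 21
  G: 26 + 0.46×(0−26) = 26 − 11.96 = 14.04 → 14
  B: 220 − 101.2 = 118.8 → 119
After the shade: rgb(21, 14, 119) = #150E77.
Per channel, c → c + 0.06(128 − c):
  R: 21 + 6.42 = 27.42 → 27
  G: 14 + 6.84 = 20.84 → 21
  B: 119 + 0.54 = 119.54 → 120
rgb(27, 21, 120) = #1B1578.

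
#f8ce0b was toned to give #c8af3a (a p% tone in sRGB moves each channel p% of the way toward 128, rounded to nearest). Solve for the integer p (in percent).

#f8ce0b is rgb(248, 206, 11); #c8af3a is rgb(200, 175, 58).
On the R channel (widest range): 200 ≈ 248 + (p/100)(128 − 248), so p ≈ 100×(200 − 248)/(128 − 248) = -4800/-120 = 40.00.
p = 40 reproduces all three channels after rounding.

40%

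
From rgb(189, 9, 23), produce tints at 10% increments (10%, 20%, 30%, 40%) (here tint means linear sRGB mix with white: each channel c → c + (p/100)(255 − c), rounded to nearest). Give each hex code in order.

#c4222e, #ca3a45, #d1535d, #d76b74

10%: (189 + 6.6 = 195.6→196, 9 + 24.6 = 33.6→34, 23 + 23.2 = 46.2→46) → #c4222e
20%: (189 + 13.2 = 202.2→202, 9 + 49.2 = 58.2→58, 23 + 46.4 = 69.4→69) → #ca3a45
30%: (189 + 19.8 = 208.8→209, 9 + 73.8 = 82.8→83, 23 + 69.6 = 92.6→93) → #d1535d
40%: (189 + 26.4 = 215.4→215, 9 + 98.4 = 107.4→107, 23 + 92.8 = 115.8→116) → #d76b74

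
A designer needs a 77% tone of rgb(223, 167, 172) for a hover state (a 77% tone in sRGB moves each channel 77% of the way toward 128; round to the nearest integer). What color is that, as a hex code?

#96898a

A 77% tone moves each channel 77% toward 128:
  R: 223 + 0.77×(128−223) = 223 − 73.15 = 149.85 → 150
  G: 167 − 30.03 = 136.97 → 137
  B: 172 + 0.77×(128−172) = 172 − 33.88 = 138.12 → 138
rgb(150, 137, 138) = #96898a.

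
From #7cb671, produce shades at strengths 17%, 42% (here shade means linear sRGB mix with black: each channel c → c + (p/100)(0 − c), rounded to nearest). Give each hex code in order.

#7cb671 is rgb(124, 182, 113).
17%: (124 − 21.08 = 102.92→103, 182 − 30.94 = 151.06→151, 113 − 19.21 = 93.79→94) → #67975e
42%: (124 − 52.08 = 71.92→72, 182 − 76.44 = 105.56→106, 113 − 47.46 = 65.54→66) → #486a42

#67975e, #486a42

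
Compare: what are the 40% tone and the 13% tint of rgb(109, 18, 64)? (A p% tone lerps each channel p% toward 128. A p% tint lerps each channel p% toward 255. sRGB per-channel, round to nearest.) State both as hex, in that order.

#753E5A, #803159

40% tone:
  R: 109 + 7.6 = 116.6 → 117
  G: 18 + 0.4×(128−18) = 18 + 44 = 62 → 62
  B: 64 + 0.4×(128−64) = 64 + 25.6 = 89.6 → 90
  → #753E5A
13% tint:
  R: 109 + 0.13×(255−109) = 109 + 18.98 = 127.98 → 128
  G: 18 + 30.81 = 48.81 → 49
  B: 64 + 24.83 = 88.83 → 89
  → #803159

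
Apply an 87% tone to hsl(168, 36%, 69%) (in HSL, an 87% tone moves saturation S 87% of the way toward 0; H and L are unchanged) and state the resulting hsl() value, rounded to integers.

hsl(168, 5%, 69%)

S moves 87% from 36 toward 0: 36 − 31.32 = 4.68 → 5.
H and L are unchanged.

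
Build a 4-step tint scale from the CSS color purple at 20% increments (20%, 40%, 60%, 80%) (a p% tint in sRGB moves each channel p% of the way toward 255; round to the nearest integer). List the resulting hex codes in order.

#993399, #b366b3, #cc99cc, #e6cce6

CSS purple is rgb(128, 0, 128).
20%: (128 + 25.4 = 153.4→153, 0 + 51 = 51→51, 128 + 25.4 = 153.4→153) → #993399
40%: (128 + 50.8 = 178.8→179, 0 + 102 = 102→102, 128 + 50.8 = 178.8→179) → #b366b3
60%: (128 + 76.2 = 204.2→204, 0 + 153 = 153→153, 128 + 76.2 = 204.2→204) → #cc99cc
80%: (128 + 101.6 = 229.6→230, 0 + 204 = 204→204, 128 + 101.6 = 229.6→230) → #e6cce6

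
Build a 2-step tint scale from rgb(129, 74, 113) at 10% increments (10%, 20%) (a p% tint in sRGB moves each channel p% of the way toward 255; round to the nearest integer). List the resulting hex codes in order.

10%: (129 + 12.6 = 141.6→142, 74 + 18.1 = 92.1→92, 113 + 14.2 = 127.2→127) → #8E5C7F
20%: (129 + 25.2 = 154.2→154, 74 + 36.2 = 110.2→110, 113 + 28.4 = 141.4→141) → #9A6E8D

#8E5C7F, #9A6E8D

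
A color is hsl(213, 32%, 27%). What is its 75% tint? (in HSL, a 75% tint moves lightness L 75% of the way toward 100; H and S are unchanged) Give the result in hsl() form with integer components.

L moves 75% from 27 toward 100: 27 + 54.75 = 81.75 → 82.
H and S are unchanged.

hsl(213, 32%, 82%)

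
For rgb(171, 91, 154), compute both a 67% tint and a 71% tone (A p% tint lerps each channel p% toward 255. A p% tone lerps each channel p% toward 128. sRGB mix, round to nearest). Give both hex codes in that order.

#E3C9DE, #8C7588

67% tint:
  R: 171 + 0.67×(255−171) = 171 + 56.28 = 227.28 → 227
  G: 91 + 0.67×(255−91) = 91 + 109.88 = 200.88 → 201
  B: 154 + 0.67×(255−154) = 154 + 67.67 = 221.67 → 222
  → #E3C9DE
71% tone:
  R: 171 − 30.53 = 140.47 → 140
  G: 91 + 26.27 = 117.27 → 117
  B: 154 + 0.71×(128−154) = 154 − 18.46 = 135.54 → 136
  → #8C7588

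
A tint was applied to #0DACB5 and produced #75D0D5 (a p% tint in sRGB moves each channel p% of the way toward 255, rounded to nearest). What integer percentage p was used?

#0DACB5 is rgb(13, 172, 181); #75D0D5 is rgb(117, 208, 213).
On the R channel (widest range): 117 ≈ 13 + (p/100)(255 − 13), so p ≈ 100×(117 − 13)/(255 − 13) = 10400/242 = 42.98.
p = 43 reproduces all three channels after rounding.

43%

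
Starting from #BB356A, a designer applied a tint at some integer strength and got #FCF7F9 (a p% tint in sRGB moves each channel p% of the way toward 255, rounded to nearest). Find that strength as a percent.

96%

#BB356A is rgb(187, 53, 106); #FCF7F9 is rgb(252, 247, 249).
On the G channel (widest range): 247 ≈ 53 + (p/100)(255 − 53), so p ≈ 100×(247 − 53)/(255 − 53) = 19400/202 = 96.04.
p = 96 reproduces all three channels after rounding.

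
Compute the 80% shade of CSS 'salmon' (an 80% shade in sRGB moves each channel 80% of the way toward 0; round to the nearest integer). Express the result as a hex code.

CSS salmon is rgb(250, 128, 114).
An 80% shade moves each channel 80% toward 0:
  R: 250 − 200 = 50 → 50
  G: 128 − 102.4 = 25.6 → 26
  B: 114 − 91.2 = 22.8 → 23
rgb(50, 26, 23) = #321A17.

#321A17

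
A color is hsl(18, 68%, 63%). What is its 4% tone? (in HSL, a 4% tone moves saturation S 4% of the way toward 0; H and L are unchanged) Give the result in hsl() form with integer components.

hsl(18, 65%, 63%)

S moves 4% from 68 toward 0: 68 − 2.72 = 65.28 → 65.
H and L are unchanged.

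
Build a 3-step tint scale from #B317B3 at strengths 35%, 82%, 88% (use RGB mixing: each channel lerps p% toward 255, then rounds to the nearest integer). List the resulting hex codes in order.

#CE68CE, #F1D5F1, #F6E3F6

#B317B3 is rgb(179, 23, 179).
35%: (179 + 26.6 = 205.6→206, 23 + 81.2 = 104.2→104, 179 + 26.6 = 205.6→206) → #CE68CE
82%: (179 + 62.32 = 241.32→241, 23 + 190.24 = 213.24→213, 179 + 62.32 = 241.32→241) → #F1D5F1
88%: (179 + 66.88 = 245.88→246, 23 + 204.16 = 227.16→227, 179 + 66.88 = 245.88→246) → #F6E3F6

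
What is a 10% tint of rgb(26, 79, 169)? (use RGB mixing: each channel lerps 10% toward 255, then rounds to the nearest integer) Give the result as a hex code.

#3161b2

A 10% tint moves each channel 10% toward 255:
  R: 26 + 22.9 = 48.9 → 49
  G: 79 + 0.1×(255−79) = 79 + 17.6 = 96.6 → 97
  B: 169 + 0.1×(255−169) = 169 + 8.6 = 177.6 → 178
rgb(49, 97, 178) = #3161b2.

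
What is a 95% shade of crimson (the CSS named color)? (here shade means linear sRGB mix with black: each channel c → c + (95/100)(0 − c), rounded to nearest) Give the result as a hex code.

#0b0103

CSS crimson is rgb(220, 20, 60).
Per channel, c → c + 0.95(0 − c):
  R: 220 − 209 = 11 → 11
  G: 20 + 0.95×(0−20) = 20 − 19 = 1 → 1
  B: 60 − 57 = 3 → 3
rgb(11, 1, 3) = #0b0103.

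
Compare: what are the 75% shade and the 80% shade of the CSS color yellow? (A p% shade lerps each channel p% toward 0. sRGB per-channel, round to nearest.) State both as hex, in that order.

CSS yellow is rgb(255, 255, 0).
75% shade:
  R: 255 + 0.75×(0−255) = 255 − 191.25 = 63.75 → 64
  G: 255 + 0.75×(0−255) = 255 − 191.25 = 63.75 → 64
  B: 0 + 0.75×(0−0) = 0 + 0 = 0 → 0
  → #404000
80% shade:
  R: 255 − 204 = 51 → 51
  G: 255 + 0.8×(0−255) = 255 − 204 = 51 → 51
  B: 0 + 0.8×(0−0) = 0 + 0 = 0 → 0
  → #333300

#404000, #333300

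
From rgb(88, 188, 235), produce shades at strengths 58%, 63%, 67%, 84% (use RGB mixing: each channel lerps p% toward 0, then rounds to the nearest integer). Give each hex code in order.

58%: (88 − 51.04 = 36.96→37, 188 − 109.04 = 78.96→79, 235 − 136.3 = 98.7→99) → #254F63
63%: (88 − 55.44 = 32.56→33, 188 − 118.44 = 69.56→70, 235 − 148.05 = 86.95→87) → #214657
67%: (88 − 58.96 = 29.04→29, 188 − 125.96 = 62.04→62, 235 − 157.45 = 77.55→78) → #1D3E4E
84%: (88 − 73.92 = 14.08→14, 188 − 157.92 = 30.08→30, 235 − 197.4 = 37.6→38) → #0E1E26

#254F63, #214657, #1D3E4E, #0E1E26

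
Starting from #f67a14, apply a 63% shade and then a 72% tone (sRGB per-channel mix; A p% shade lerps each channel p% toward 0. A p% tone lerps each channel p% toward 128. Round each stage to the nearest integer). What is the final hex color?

#f67a14 is rgb(246, 122, 20).
A 63% shade moves each channel 63% toward 0:
  R: 246 + 0.63×(0−246) = 246 − 154.98 = 91.02 → 91
  G: 122 + 0.63×(0−122) = 122 − 76.86 = 45.14 → 45
  B: 20 + 0.63×(0−20) = 20 − 12.6 = 7.4 → 7
After the shade: rgb(91, 45, 7) = #5b2d07.
Lerp each channel 72% toward 128:
  R: 91 + 0.72×(128−91) = 91 + 26.64 = 117.64 → 118
  G: 45 + 59.76 = 104.76 → 105
  B: 7 + 0.72×(128−7) = 7 + 87.12 = 94.12 → 94
rgb(118, 105, 94) = #76695e.

#76695e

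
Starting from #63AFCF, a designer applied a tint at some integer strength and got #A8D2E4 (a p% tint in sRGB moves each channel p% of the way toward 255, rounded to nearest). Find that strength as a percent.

44%

#63AFCF is rgb(99, 175, 207); #A8D2E4 is rgb(168, 210, 228).
On the R channel (widest range): 168 ≈ 99 + (p/100)(255 − 99), so p ≈ 100×(168 − 99)/(255 − 99) = 6900/156 = 44.23.
p = 44 reproduces all three channels after rounding.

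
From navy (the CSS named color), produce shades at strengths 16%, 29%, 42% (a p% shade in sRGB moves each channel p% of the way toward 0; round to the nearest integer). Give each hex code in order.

CSS navy is rgb(0, 0, 128).
16%: (0→0, 0→0, 128 − 20.48 = 107.52→108) → #00006C
29%: (0→0, 0→0, 128 − 37.12 = 90.88→91) → #00005B
42%: (0→0, 0→0, 128 − 53.76 = 74.24→74) → #00004A

#00006C, #00005B, #00004A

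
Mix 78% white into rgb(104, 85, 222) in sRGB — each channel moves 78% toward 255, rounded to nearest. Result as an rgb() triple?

A 78% tint moves each channel 78% toward 255:
  R: 104 + 0.78×(255−104) = 104 + 117.78 = 221.78 → 222
  G: 85 + 132.6 = 217.6 → 218
  B: 222 + 0.78×(255−222) = 222 + 25.74 = 247.74 → 248

rgb(222, 218, 248)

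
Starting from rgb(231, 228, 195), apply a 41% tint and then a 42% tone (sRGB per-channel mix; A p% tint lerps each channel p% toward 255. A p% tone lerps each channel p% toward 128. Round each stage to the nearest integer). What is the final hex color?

Lerp each channel 41% toward 255:
  R: 231 + 9.84 = 240.84 → 241
  G: 228 + 0.41×(255−228) = 228 + 11.07 = 239.07 → 239
  B: 195 + 0.41×(255−195) = 195 + 24.6 = 219.6 → 220
After the tint: rgb(241, 239, 220) = #F1EFDC.
Lerp each channel 42% toward 128:
  R: 241 − 47.46 = 193.54 → 194
  G: 239 + 0.42×(128−239) = 239 − 46.62 = 192.38 → 192
  B: 220 − 38.64 = 181.36 → 181
rgb(194, 192, 181) = #C2C0B5.

#C2C0B5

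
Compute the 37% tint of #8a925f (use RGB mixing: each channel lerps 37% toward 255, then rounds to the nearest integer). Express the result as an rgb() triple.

rgb(181, 186, 154)

#8a925f is rgb(138, 146, 95).
A 37% tint moves each channel 37% toward 255:
  R: 138 + 0.37×(255−138) = 138 + 43.29 = 181.29 → 181
  G: 146 + 40.33 = 186.33 → 186
  B: 95 + 59.2 = 154.2 → 154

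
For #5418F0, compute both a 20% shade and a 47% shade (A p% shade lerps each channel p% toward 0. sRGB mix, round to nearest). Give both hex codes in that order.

#4313C0, #2D0D7F

#5418F0 is rgb(84, 24, 240).
20% shade:
  R: 84 − 16.8 = 67.2 → 67
  G: 24 + 0.2×(0−24) = 24 − 4.8 = 19.2 → 19
  B: 240 − 48 = 192 → 192
  → #4313C0
47% shade:
  R: 84 − 39.48 = 44.52 → 45
  G: 24 − 11.28 = 12.72 → 13
  B: 240 + 0.47×(0−240) = 240 − 112.8 = 127.2 → 127
  → #2D0D7F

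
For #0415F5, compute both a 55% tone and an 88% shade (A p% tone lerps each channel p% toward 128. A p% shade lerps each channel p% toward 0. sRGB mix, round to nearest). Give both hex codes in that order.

#0415F5 is rgb(4, 21, 245).
55% tone:
  R: 4 + 68.2 = 72.2 → 72
  G: 21 + 58.85 = 79.85 → 80
  B: 245 + 0.55×(128−245) = 245 − 64.35 = 180.65 → 181
  → #4850B5
88% shade:
  R: 4 + 0.88×(0−4) = 4 − 3.52 = 0.48 → 0
  G: 21 + 0.88×(0−21) = 21 − 18.48 = 2.52 → 3
  B: 245 − 215.6 = 29.4 → 29
  → #00031D

#4850B5, #00031D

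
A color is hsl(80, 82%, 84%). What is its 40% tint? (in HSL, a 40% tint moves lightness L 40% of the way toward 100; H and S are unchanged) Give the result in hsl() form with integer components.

L moves 40% from 84 toward 100: 84 + 6.4 = 90.4 → 90.
H and S are unchanged.

hsl(80, 82%, 90%)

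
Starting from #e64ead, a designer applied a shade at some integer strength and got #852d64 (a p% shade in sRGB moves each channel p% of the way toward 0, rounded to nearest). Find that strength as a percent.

#e64ead is rgb(230, 78, 173); #852d64 is rgb(133, 45, 100).
On the R channel (widest range): 133 ≈ 230 + (p/100)(0 − 230), so p ≈ 100×(133 − 230)/(0 − 230) = -9700/-230 = 42.17.
p = 42 reproduces all three channels after rounding.

42%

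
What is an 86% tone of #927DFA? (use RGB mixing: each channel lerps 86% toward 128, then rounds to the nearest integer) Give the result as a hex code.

#838091

#927DFA is rgb(146, 125, 250).
An 86% tone moves each channel 86% toward 128:
  R: 146 + 0.86×(128−146) = 146 − 15.48 = 130.52 → 131
  G: 125 + 0.86×(128−125) = 125 + 2.58 = 127.58 → 128
  B: 250 − 104.92 = 145.08 → 145
rgb(131, 128, 145) = #838091.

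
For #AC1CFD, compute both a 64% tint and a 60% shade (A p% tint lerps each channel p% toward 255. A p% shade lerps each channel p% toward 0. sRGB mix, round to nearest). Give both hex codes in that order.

#E1ADFE, #450B65

#AC1CFD is rgb(172, 28, 253).
64% tint:
  R: 172 + 0.64×(255−172) = 172 + 53.12 = 225.12 → 225
  G: 28 + 0.64×(255−28) = 28 + 145.28 = 173.28 → 173
  B: 253 + 1.28 = 254.28 → 254
  → #E1ADFE
60% shade:
  R: 172 + 0.6×(0−172) = 172 − 103.2 = 68.8 → 69
  G: 28 + 0.6×(0−28) = 28 − 16.8 = 11.2 → 11
  B: 253 − 151.8 = 101.2 → 101
  → #450B65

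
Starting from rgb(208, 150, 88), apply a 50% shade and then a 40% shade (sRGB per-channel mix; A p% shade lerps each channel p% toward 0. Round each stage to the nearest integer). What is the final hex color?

#3E2D1A

Per channel, c → c + 0.5(0 − c):
  R: 208 + 0.5×(0−208) = 208 − 104 = 104 → 104
  G: 150 + 0.5×(0−150) = 150 − 75 = 75 → 75
  B: 88 + 0.5×(0−88) = 88 − 44 = 44 → 44
After the shade: rgb(104, 75, 44) = #684B2C.
A 40% shade moves each channel 40% toward 0:
  R: 104 + 0.4×(0−104) = 104 − 41.6 = 62.4 → 62
  G: 75 + 0.4×(0−75) = 75 − 30 = 45 → 45
  B: 44 + 0.4×(0−44) = 44 − 17.6 = 26.4 → 26
rgb(62, 45, 26) = #3E2D1A.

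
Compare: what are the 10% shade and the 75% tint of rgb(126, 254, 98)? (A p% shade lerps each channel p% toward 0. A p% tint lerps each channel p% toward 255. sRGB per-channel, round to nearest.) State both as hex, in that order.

10% shade:
  R: 126 + 0.1×(0−126) = 126 − 12.6 = 113.4 → 113
  G: 254 − 25.4 = 228.6 → 229
  B: 98 + 0.1×(0−98) = 98 − 9.8 = 88.2 → 88
  → #71e558
75% tint:
  R: 126 + 0.75×(255−126) = 126 + 96.75 = 222.75 → 223
  G: 254 + 0.75×(255−254) = 254 + 0.75 = 254.75 → 255
  B: 98 + 0.75×(255−98) = 98 + 117.75 = 215.75 → 216
  → #dfffd8

#71e558, #dfffd8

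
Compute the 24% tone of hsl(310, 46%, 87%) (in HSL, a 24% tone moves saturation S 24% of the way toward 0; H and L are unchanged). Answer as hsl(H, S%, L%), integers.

S moves 24% from 46 toward 0: 46 − 11.04 = 34.96 → 35.
H and L are unchanged.

hsl(310, 35%, 87%)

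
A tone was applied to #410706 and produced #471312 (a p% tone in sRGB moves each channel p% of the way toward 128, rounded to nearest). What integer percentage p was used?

10%

#410706 is rgb(65, 7, 6); #471312 is rgb(71, 19, 18).
On the B channel (widest range): 18 ≈ 6 + (p/100)(128 − 6), so p ≈ 100×(18 − 6)/(128 − 6) = 1200/122 = 9.84.
p = 10 reproduces all three channels after rounding.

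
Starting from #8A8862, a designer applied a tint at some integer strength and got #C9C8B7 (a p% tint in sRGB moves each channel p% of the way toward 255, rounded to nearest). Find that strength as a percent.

#8A8862 is rgb(138, 136, 98); #C9C8B7 is rgb(201, 200, 183).
On the B channel (widest range): 183 ≈ 98 + (p/100)(255 − 98), so p ≈ 100×(183 − 98)/(255 − 98) = 8500/157 = 54.14.
p = 54 reproduces all three channels after rounding.

54%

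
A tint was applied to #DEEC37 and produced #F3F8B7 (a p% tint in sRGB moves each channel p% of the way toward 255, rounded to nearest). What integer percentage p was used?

64%

#DEEC37 is rgb(222, 236, 55); #F3F8B7 is rgb(243, 248, 183).
On the B channel (widest range): 183 ≈ 55 + (p/100)(255 − 55), so p ≈ 100×(183 − 55)/(255 − 55) = 12800/200 = 64.00.
p = 64 reproduces all three channels after rounding.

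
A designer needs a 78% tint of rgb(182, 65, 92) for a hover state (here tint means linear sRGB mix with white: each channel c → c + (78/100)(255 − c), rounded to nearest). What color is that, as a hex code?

#efd5db

A 78% tint moves each channel 78% toward 255:
  R: 182 + 56.94 = 238.94 → 239
  G: 65 + 148.2 = 213.2 → 213
  B: 92 + 127.14 = 219.14 → 219
rgb(239, 213, 219) = #efd5db.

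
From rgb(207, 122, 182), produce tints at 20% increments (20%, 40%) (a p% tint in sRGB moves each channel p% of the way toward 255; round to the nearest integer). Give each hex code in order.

20%: (207 + 9.6 = 216.6→217, 122 + 26.6 = 148.6→149, 182 + 14.6 = 196.6→197) → #d995c5
40%: (207 + 19.2 = 226.2→226, 122 + 53.2 = 175.2→175, 182 + 29.2 = 211.2→211) → #e2afd3

#d995c5, #e2afd3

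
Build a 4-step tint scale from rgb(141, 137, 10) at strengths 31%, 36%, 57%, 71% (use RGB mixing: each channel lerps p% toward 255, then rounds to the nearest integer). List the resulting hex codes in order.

31%: (141 + 35.34 = 176.34→176, 137 + 36.58 = 173.58→174, 10 + 75.95 = 85.95→86) → #b0ae56
36%: (141 + 41.04 = 182.04→182, 137 + 42.48 = 179.48→179, 10 + 88.2 = 98.2→98) → #b6b362
57%: (141 + 64.98 = 205.98→206, 137 + 67.26 = 204.26→204, 10 + 139.65 = 149.65→150) → #cecc96
71%: (141 + 80.94 = 221.94→222, 137 + 83.78 = 220.78→221, 10 + 173.95 = 183.95→184) → #deddb8

#b0ae56, #b6b362, #cecc96, #deddb8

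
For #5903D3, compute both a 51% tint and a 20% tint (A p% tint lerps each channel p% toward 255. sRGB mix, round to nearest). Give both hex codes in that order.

#5903D3 is rgb(89, 3, 211).
51% tint:
  R: 89 + 0.51×(255−89) = 89 + 84.66 = 173.66 → 174
  G: 3 + 0.51×(255−3) = 3 + 128.52 = 131.52 → 132
  B: 211 + 22.44 = 233.44 → 233
  → #AE84E9
20% tint:
  R: 89 + 0.2×(255−89) = 89 + 33.2 = 122.2 → 122
  G: 3 + 0.2×(255−3) = 3 + 50.4 = 53.4 → 53
  B: 211 + 8.8 = 219.8 → 220
  → #7A35DC

#AE84E9, #7A35DC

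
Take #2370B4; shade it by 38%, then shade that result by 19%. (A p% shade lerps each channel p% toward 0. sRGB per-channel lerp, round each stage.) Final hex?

#2370B4 is rgb(35, 112, 180).
Per channel, c → c + 0.38(0 − c):
  R: 35 + 0.38×(0−35) = 35 − 13.3 = 21.7 → 22
  G: 112 − 42.56 = 69.44 → 69
  B: 180 − 68.4 = 111.6 → 112
After the shade: rgb(22, 69, 112) = #164570.
Lerp each channel 19% toward 0:
  R: 22 + 0.19×(0−22) = 22 − 4.18 = 17.82 → 18
  G: 69 − 13.11 = 55.89 → 56
  B: 112 + 0.19×(0−112) = 112 − 21.28 = 90.72 → 91
rgb(18, 56, 91) = #12385B.

#12385B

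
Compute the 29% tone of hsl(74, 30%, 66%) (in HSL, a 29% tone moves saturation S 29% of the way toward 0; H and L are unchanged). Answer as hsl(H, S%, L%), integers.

hsl(74, 21%, 66%)

S moves 29% from 30 toward 0: 30 − 8.7 = 21.3 → 21.
H and L are unchanged.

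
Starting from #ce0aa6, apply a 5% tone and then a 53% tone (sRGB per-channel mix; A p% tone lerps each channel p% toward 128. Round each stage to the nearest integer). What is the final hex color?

#ce0aa6 is rgb(206, 10, 166).
A 5% tone moves each channel 5% toward 128:
  R: 206 − 3.9 = 202.1 → 202
  G: 10 + 0.05×(128−10) = 10 + 5.9 = 15.9 → 16
  B: 166 + 0.05×(128−166) = 166 − 1.9 = 164.1 → 164
After the tone: rgb(202, 16, 164) = #ca10a4.
Lerp each channel 53% toward 128:
  R: 202 − 39.22 = 162.78 → 163
  G: 16 + 0.53×(128−16) = 16 + 59.36 = 75.36 → 75
  B: 164 + 0.53×(128−164) = 164 − 19.08 = 144.92 → 145
rgb(163, 75, 145) = #a34b91.

#a34b91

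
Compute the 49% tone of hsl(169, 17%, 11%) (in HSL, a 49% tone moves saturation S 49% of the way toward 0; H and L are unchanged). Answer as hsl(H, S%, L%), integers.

hsl(169, 9%, 11%)

S moves 49% from 17 toward 0: 17 − 8.33 = 8.67 → 9.
H and L are unchanged.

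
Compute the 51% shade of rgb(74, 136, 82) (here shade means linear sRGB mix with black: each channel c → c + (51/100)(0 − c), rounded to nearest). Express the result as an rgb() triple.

rgb(36, 67, 40)

Per channel, c → c + 0.51(0 − c):
  R: 74 + 0.51×(0−74) = 74 − 37.74 = 36.26 → 36
  G: 136 − 69.36 = 66.64 → 67
  B: 82 + 0.51×(0−82) = 82 − 41.82 = 40.18 → 40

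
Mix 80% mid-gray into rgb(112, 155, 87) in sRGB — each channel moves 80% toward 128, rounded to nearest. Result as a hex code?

Per channel, c → c + 0.8(128 − c):
  R: 112 + 12.8 = 124.8 → 125
  G: 155 + 0.8×(128−155) = 155 − 21.6 = 133.4 → 133
  B: 87 + 0.8×(128−87) = 87 + 32.8 = 119.8 → 120
rgb(125, 133, 120) = #7D8578.

#7D8578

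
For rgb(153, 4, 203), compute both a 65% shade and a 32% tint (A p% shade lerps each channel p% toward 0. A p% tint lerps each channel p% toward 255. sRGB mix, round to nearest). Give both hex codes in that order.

65% shade:
  R: 153 − 99.45 = 53.55 → 54
  G: 4 + 0.65×(0−4) = 4 − 2.6 = 1.4 → 1
  B: 203 − 131.95 = 71.05 → 71
  → #360147
32% tint:
  R: 153 + 0.32×(255−153) = 153 + 32.64 = 185.64 → 186
  G: 4 + 0.32×(255−4) = 4 + 80.32 = 84.32 → 84
  B: 203 + 16.64 = 219.64 → 220
  → #ba54dc

#360147, #ba54dc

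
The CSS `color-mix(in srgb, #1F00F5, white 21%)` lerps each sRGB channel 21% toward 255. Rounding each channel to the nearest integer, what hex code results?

#1F00F5 is rgb(31, 0, 245).
Per channel, c → c + 0.21(255 − c):
  R: 31 + 47.04 = 78.04 → 78
  G: 0 + 53.55 = 53.55 → 54
  B: 245 + 0.21×(255−245) = 245 + 2.1 = 247.1 → 247
rgb(78, 54, 247) = #4E36F7.

#4E36F7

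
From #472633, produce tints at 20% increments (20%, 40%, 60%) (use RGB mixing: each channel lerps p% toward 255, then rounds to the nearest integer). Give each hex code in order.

#472633 is rgb(71, 38, 51).
20%: (71 + 36.8 = 107.8→108, 38 + 43.4 = 81.4→81, 51 + 40.8 = 91.8→92) → #6C515C
40%: (71 + 73.6 = 144.6→145, 38 + 86.8 = 124.8→125, 51 + 81.6 = 132.6→133) → #917D85
60%: (71 + 110.4 = 181.4→181, 38 + 130.2 = 168.2→168, 51 + 122.4 = 173.4→173) → #B5A8AD

#6C515C, #917D85, #B5A8AD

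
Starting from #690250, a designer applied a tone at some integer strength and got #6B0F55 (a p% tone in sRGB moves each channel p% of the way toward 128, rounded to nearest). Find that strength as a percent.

#690250 is rgb(105, 2, 80); #6B0F55 is rgb(107, 15, 85).
On the G channel (widest range): 15 ≈ 2 + (p/100)(128 − 2), so p ≈ 100×(15 − 2)/(128 − 2) = 1300/126 = 10.32.
p = 10 reproduces all three channels after rounding.

10%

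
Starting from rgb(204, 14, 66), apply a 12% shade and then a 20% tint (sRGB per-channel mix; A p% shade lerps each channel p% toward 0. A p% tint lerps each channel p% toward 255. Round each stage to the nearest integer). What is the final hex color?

#c33d61

Lerp each channel 12% toward 0:
  R: 204 + 0.12×(0−204) = 204 − 24.48 = 179.52 → 180
  G: 14 − 1.68 = 12.32 → 12
  B: 66 + 0.12×(0−66) = 66 − 7.92 = 58.08 → 58
After the shade: rgb(180, 12, 58) = #b40c3a.
Lerp each channel 20% toward 255:
  R: 180 + 0.2×(255−180) = 180 + 15 = 195 → 195
  G: 12 + 48.6 = 60.6 → 61
  B: 58 + 0.2×(255−58) = 58 + 39.4 = 97.4 → 97
rgb(195, 61, 97) = #c33d61.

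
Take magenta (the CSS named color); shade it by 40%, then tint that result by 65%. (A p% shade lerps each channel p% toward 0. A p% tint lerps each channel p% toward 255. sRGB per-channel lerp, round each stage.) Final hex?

CSS magenta is rgb(255, 0, 255).
A 40% shade moves each channel 40% toward 0:
  R: 255 − 102 = 153 → 153
  G: 0 + 0.4×(0−0) = 0 + 0 = 0 → 0
  B: 255 + 0.4×(0−255) = 255 − 102 = 153 → 153
After the shade: rgb(153, 0, 153) = #990099.
Per channel, c → c + 0.65(255 − c):
  R: 153 + 66.3 = 219.3 → 219
  G: 0 + 0.65×(255−0) = 0 + 165.75 = 165.75 → 166
  B: 153 + 0.65×(255−153) = 153 + 66.3 = 219.3 → 219
rgb(219, 166, 219) = #DBA6DB.

#DBA6DB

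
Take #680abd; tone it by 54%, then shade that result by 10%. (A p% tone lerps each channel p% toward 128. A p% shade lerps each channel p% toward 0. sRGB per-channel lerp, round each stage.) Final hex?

#69438c

#680abd is rgb(104, 10, 189).
Lerp each channel 54% toward 128:
  R: 104 + 0.54×(128−104) = 104 + 12.96 = 116.96 → 117
  G: 10 + 63.72 = 73.72 → 74
  B: 189 + 0.54×(128−189) = 189 − 32.94 = 156.06 → 156
After the tone: rgb(117, 74, 156) = #754a9c.
Lerp each channel 10% toward 0:
  R: 117 − 11.7 = 105.3 → 105
  G: 74 − 7.4 = 66.6 → 67
  B: 156 + 0.1×(0−156) = 156 − 15.6 = 140.4 → 140
rgb(105, 67, 140) = #69438c.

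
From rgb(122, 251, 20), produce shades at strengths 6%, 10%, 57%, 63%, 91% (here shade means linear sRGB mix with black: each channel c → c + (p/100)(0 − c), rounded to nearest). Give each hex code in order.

#73ec13, #6ee212, #346c09, #2d5d07, #0b1702

6%: (122 − 7.32 = 114.68→115, 251 − 15.06 = 235.94→236, 20 − 1.2 = 18.8→19) → #73ec13
10%: (122 − 12.2 = 109.8→110, 251 − 25.1 = 225.9→226, 20 − 2 = 18→18) → #6ee212
57%: (122 − 69.54 = 52.46→52, 251 − 143.07 = 107.93→108, 20 − 11.4 = 8.6→9) → #346c09
63%: (122 − 76.86 = 45.14→45, 251 − 158.13 = 92.87→93, 20 − 12.6 = 7.4→7) → #2d5d07
91%: (122 − 111.02 = 10.98→11, 251 − 228.41 = 22.59→23, 20 − 18.2 = 1.8→2) → #0b1702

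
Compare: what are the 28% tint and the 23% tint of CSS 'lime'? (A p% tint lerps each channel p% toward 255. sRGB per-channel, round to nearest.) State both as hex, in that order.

CSS lime is rgb(0, 255, 0).
28% tint:
  R: 0 + 0.28×(255−0) = 0 + 71.4 = 71.4 → 71
  G: 255 + 0.28×(255−255) = 255 + 0 = 255 → 255
  B: 0 + 0.28×(255−0) = 0 + 71.4 = 71.4 → 71
  → #47FF47
23% tint:
  R: 0 + 58.65 = 58.65 → 59
  G: 255 + 0 = 255 → 255
  B: 0 + 58.65 = 58.65 → 59
  → #3BFF3B

#47FF47, #3BFF3B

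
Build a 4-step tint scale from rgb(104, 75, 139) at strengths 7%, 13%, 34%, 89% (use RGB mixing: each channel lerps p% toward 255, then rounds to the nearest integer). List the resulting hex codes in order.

7%: (104 + 10.57 = 114.57→115, 75 + 12.6 = 87.6→88, 139 + 8.12 = 147.12→147) → #735893
13%: (104 + 19.63 = 123.63→124, 75 + 23.4 = 98.4→98, 139 + 15.08 = 154.08→154) → #7c629a
34%: (104 + 51.34 = 155.34→155, 75 + 61.2 = 136.2→136, 139 + 39.44 = 178.44→178) → #9b88b2
89%: (104 + 134.39 = 238.39→238, 75 + 160.2 = 235.2→235, 139 + 103.24 = 242.24→242) → #eeebf2

#735893, #7c629a, #9b88b2, #eeebf2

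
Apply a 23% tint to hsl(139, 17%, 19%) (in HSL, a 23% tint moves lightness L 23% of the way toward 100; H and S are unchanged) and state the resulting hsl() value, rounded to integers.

L moves 23% from 19 toward 100: 19 + 18.63 = 37.63 → 38.
H and S are unchanged.

hsl(139, 17%, 38%)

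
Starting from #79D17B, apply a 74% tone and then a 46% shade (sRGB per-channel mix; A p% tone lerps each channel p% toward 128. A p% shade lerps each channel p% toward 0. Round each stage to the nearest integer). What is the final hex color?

#79D17B is rgb(121, 209, 123).
Per channel, c → c + 0.74(128 − c):
  R: 121 + 0.74×(128−121) = 121 + 5.18 = 126.18 → 126
  G: 209 + 0.74×(128−209) = 209 − 59.94 = 149.06 → 149
  B: 123 + 3.7 = 126.7 → 127
After the tone: rgb(126, 149, 127) = #7E957F.
Lerp each channel 46% toward 0:
  R: 126 − 57.96 = 68.04 → 68
  G: 149 + 0.46×(0−149) = 149 − 68.54 = 80.46 → 80
  B: 127 − 58.42 = 68.58 → 69
rgb(68, 80, 69) = #445045.

#445045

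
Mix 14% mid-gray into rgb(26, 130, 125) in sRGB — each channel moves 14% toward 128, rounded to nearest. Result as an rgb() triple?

rgb(40, 130, 125)

A 14% tone moves each channel 14% toward 128:
  R: 26 + 0.14×(128−26) = 26 + 14.28 = 40.28 → 40
  G: 130 + 0.14×(128−130) = 130 − 0.28 = 129.72 → 130
  B: 125 + 0.42 = 125.42 → 125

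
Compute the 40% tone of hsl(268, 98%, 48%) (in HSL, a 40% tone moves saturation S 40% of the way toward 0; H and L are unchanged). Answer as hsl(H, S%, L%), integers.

S moves 40% from 98 toward 0: 98 − 39.2 = 58.8 → 59.
H and L are unchanged.

hsl(268, 59%, 48%)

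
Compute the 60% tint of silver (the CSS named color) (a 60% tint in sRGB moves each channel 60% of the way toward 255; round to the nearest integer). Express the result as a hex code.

CSS silver is rgb(192, 192, 192).
Per channel, c → c + 0.6(255 − c):
  R: 192 + 0.6×(255−192) = 192 + 37.8 = 229.8 → 230
  G: 192 + 37.8 = 229.8 → 230
  B: 192 + 0.6×(255−192) = 192 + 37.8 = 229.8 → 230
rgb(230, 230, 230) = #e6e6e6.

#e6e6e6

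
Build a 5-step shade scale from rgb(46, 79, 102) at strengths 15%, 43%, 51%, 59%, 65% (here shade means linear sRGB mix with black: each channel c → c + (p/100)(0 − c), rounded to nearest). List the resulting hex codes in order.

15%: (46 − 6.9 = 39.1→39, 79 − 11.85 = 67.15→67, 102 − 15.3 = 86.7→87) → #274357
43%: (46 − 19.78 = 26.22→26, 79 − 33.97 = 45.03→45, 102 − 43.86 = 58.14→58) → #1A2D3A
51%: (46 − 23.46 = 22.54→23, 79 − 40.29 = 38.71→39, 102 − 52.02 = 49.98→50) → #172732
59%: (46 − 27.14 = 18.86→19, 79 − 46.61 = 32.39→32, 102 − 60.18 = 41.82→42) → #13202A
65%: (46 − 29.9 = 16.1→16, 79 − 51.35 = 27.65→28, 102 − 66.3 = 35.7→36) → #101C24

#274357, #1A2D3A, #172732, #13202A, #101C24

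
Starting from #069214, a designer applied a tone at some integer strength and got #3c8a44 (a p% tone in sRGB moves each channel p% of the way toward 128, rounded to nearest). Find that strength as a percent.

44%

#069214 is rgb(6, 146, 20); #3c8a44 is rgb(60, 138, 68).
On the R channel (widest range): 60 ≈ 6 + (p/100)(128 − 6), so p ≈ 100×(60 − 6)/(128 − 6) = 5400/122 = 44.26.
p = 44 reproduces all three channels after rounding.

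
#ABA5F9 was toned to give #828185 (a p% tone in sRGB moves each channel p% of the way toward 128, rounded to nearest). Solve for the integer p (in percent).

#ABA5F9 is rgb(171, 165, 249); #828185 is rgb(130, 129, 133).
On the B channel (widest range): 133 ≈ 249 + (p/100)(128 − 249), so p ≈ 100×(133 − 249)/(128 − 249) = -11600/-121 = 95.87.
p = 96 reproduces all three channels after rounding.

96%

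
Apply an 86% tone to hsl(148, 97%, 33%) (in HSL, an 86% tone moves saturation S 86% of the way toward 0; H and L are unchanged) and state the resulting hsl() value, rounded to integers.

S moves 86% from 97 toward 0: 97 − 83.42 = 13.58 → 14.
H and L are unchanged.

hsl(148, 14%, 33%)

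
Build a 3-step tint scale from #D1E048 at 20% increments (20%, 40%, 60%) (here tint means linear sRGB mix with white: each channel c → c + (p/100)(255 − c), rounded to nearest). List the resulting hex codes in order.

#DAE66D, #E3EC91, #EDF3B6

#D1E048 is rgb(209, 224, 72).
20%: (209 + 9.2 = 218.2→218, 224 + 6.2 = 230.2→230, 72 + 36.6 = 108.6→109) → #DAE66D
40%: (209 + 18.4 = 227.4→227, 224 + 12.4 = 236.4→236, 72 + 73.2 = 145.2→145) → #E3EC91
60%: (209 + 27.6 = 236.6→237, 224 + 18.6 = 242.6→243, 72 + 109.8 = 181.8→182) → #EDF3B6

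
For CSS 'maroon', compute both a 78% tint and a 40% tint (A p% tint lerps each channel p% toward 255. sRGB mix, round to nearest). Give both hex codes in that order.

CSS maroon is rgb(128, 0, 0).
78% tint:
  R: 128 + 0.78×(255−128) = 128 + 99.06 = 227.06 → 227
  G: 0 + 198.9 = 198.9 → 199
  B: 0 + 0.78×(255−0) = 0 + 198.9 = 198.9 → 199
  → #e3c7c7
40% tint:
  R: 128 + 50.8 = 178.8 → 179
  G: 0 + 0.4×(255−0) = 0 + 102 = 102 → 102
  B: 0 + 0.4×(255−0) = 0 + 102 = 102 → 102
  → #b36666

#e3c7c7, #b36666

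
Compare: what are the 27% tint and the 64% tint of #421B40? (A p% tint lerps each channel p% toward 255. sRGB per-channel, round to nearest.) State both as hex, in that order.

#421B40 is rgb(66, 27, 64).
27% tint:
  R: 66 + 51.03 = 117.03 → 117
  G: 27 + 0.27×(255−27) = 27 + 61.56 = 88.56 → 89
  B: 64 + 51.57 = 115.57 → 116
  → #755974
64% tint:
  R: 66 + 0.64×(255−66) = 66 + 120.96 = 186.96 → 187
  G: 27 + 0.64×(255−27) = 27 + 145.92 = 172.92 → 173
  B: 64 + 0.64×(255−64) = 64 + 122.24 = 186.24 → 186
  → #BBADBA

#755974, #BBADBA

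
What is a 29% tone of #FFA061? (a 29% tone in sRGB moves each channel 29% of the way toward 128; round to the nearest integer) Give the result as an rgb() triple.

rgb(218, 151, 106)

#FFA061 is rgb(255, 160, 97).
A 29% tone moves each channel 29% toward 128:
  R: 255 − 36.83 = 218.17 → 218
  G: 160 − 9.28 = 150.72 → 151
  B: 97 + 0.29×(128−97) = 97 + 8.99 = 105.99 → 106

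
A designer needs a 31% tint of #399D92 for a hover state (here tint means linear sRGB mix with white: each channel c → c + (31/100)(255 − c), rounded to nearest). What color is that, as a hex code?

#399D92 is rgb(57, 157, 146).
A 31% tint moves each channel 31% toward 255:
  R: 57 + 61.38 = 118.38 → 118
  G: 157 + 30.38 = 187.38 → 187
  B: 146 + 0.31×(255−146) = 146 + 33.79 = 179.79 → 180
rgb(118, 187, 180) = #76BBB4.

#76BBB4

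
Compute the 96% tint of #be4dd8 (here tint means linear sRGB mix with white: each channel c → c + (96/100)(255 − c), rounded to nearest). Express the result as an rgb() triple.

rgb(252, 248, 253)

#be4dd8 is rgb(190, 77, 216).
Per channel, c → c + 0.96(255 − c):
  R: 190 + 0.96×(255−190) = 190 + 62.4 = 252.4 → 252
  G: 77 + 170.88 = 247.88 → 248
  B: 216 + 0.96×(255−216) = 216 + 37.44 = 253.44 → 253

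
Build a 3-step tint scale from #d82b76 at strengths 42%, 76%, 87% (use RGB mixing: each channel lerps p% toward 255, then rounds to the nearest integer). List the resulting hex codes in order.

#e884b0, #f6ccde, #fae3ed

#d82b76 is rgb(216, 43, 118).
42%: (216 + 16.38 = 232.38→232, 43 + 89.04 = 132.04→132, 118 + 57.54 = 175.54→176) → #e884b0
76%: (216 + 29.64 = 245.64→246, 43 + 161.12 = 204.12→204, 118 + 104.12 = 222.12→222) → #f6ccde
87%: (216 + 33.93 = 249.93→250, 43 + 184.44 = 227.44→227, 118 + 119.19 = 237.19→237) → #fae3ed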